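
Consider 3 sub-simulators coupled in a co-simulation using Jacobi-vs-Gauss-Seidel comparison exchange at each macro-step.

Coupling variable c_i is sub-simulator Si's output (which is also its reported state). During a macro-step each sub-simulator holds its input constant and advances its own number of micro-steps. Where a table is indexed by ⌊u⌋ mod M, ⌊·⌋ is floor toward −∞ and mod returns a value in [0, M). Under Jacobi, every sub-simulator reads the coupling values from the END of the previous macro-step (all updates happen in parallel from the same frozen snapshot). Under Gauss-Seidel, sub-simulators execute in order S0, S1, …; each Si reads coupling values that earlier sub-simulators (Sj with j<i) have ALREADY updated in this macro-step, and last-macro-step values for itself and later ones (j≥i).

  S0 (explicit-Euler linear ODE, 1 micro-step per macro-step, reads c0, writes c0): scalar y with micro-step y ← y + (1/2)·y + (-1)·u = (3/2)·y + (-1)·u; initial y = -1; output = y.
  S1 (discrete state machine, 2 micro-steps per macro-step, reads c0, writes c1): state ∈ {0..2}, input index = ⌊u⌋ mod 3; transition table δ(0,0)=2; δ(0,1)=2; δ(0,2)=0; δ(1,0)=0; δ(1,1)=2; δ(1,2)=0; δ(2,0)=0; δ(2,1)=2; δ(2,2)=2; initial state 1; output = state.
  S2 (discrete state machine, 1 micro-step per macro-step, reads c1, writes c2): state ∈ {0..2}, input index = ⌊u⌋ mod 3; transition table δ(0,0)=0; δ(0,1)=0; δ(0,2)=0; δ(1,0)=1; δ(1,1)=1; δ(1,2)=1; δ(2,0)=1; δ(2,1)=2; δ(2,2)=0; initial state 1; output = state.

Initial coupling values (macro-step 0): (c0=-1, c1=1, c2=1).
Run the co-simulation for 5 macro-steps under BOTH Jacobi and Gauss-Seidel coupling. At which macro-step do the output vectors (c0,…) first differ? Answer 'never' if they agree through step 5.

[Jacobi] macro 1: S0 reads c0=-1 → after 1×micro: -1/2; S1 reads c0=-1 → after 2×micro: 0; S2 reads c1=1 → after 1×micro: 1 ⇒ (c0=-1/2, c1=0, c2=1)
[Jacobi] macro 2: S0 reads c0=-1/2 → after 1×micro: -1/4; S1 reads c0=-1/2 → after 2×micro: 0; S2 reads c1=0 → after 1×micro: 1 ⇒ (c0=-1/4, c1=0, c2=1)
[Jacobi] macro 3: S0 reads c0=-1/4 → after 1×micro: -1/8; S1 reads c0=-1/4 → after 2×micro: 0; S2 reads c1=0 → after 1×micro: 1 ⇒ (c0=-1/8, c1=0, c2=1)
[Jacobi] macro 4: S0 reads c0=-1/8 → after 1×micro: -1/16; S1 reads c0=-1/8 → after 2×micro: 0; S2 reads c1=0 → after 1×micro: 1 ⇒ (c0=-1/16, c1=0, c2=1)
[Jacobi] macro 5: S0 reads c0=-1/16 → after 1×micro: -1/32; S1 reads c0=-1/16 → after 2×micro: 0; S2 reads c1=0 → after 1×micro: 1 ⇒ (c0=-1/32, c1=0, c2=1)
[Gauss-Seidel] macro 1: S0 reads c0=-1 → after 1×micro: -1/2; S1 reads c0=-1/2 → after 2×micro: 0; S2 reads c1=0 → after 1×micro: 1 ⇒ (c0=-1/2, c1=0, c2=1)
[Gauss-Seidel] macro 2: S0 reads c0=-1/2 → after 1×micro: -1/4; S1 reads c0=-1/4 → after 2×micro: 0; S2 reads c1=0 → after 1×micro: 1 ⇒ (c0=-1/4, c1=0, c2=1)
[Gauss-Seidel] macro 3: S0 reads c0=-1/4 → after 1×micro: -1/8; S1 reads c0=-1/8 → after 2×micro: 0; S2 reads c1=0 → after 1×micro: 1 ⇒ (c0=-1/8, c1=0, c2=1)
[Gauss-Seidel] macro 4: S0 reads c0=-1/8 → after 1×micro: -1/16; S1 reads c0=-1/16 → after 2×micro: 0; S2 reads c1=0 → after 1×micro: 1 ⇒ (c0=-1/16, c1=0, c2=1)
[Gauss-Seidel] macro 5: S0 reads c0=-1/16 → after 1×micro: -1/32; S1 reads c0=-1/32 → after 2×micro: 0; S2 reads c1=0 → after 1×micro: 1 ⇒ (c0=-1/32, c1=0, c2=1)

first divergence at macro-step: never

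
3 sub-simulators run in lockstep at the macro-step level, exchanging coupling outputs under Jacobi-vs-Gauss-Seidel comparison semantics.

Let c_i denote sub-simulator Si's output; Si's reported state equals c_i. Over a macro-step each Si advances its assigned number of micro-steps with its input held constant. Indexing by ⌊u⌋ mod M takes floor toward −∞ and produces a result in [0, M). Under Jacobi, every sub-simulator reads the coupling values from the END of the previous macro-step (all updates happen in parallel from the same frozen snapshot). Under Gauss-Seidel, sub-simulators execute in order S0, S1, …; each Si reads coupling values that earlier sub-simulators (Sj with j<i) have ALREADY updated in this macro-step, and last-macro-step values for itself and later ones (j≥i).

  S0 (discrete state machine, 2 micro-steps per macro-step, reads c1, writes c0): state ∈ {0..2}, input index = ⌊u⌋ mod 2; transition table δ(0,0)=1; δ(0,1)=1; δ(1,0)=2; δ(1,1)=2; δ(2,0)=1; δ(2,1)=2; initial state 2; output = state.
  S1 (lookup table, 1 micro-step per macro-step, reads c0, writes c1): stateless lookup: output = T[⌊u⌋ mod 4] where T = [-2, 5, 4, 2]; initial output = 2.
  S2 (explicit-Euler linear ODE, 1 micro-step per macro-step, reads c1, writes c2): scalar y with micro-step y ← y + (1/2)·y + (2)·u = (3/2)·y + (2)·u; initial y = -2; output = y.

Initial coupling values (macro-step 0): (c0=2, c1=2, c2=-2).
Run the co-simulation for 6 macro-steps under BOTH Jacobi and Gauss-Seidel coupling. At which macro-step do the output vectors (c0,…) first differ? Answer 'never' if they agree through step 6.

[Jacobi] macro 1: S0 reads c1=2 → after 2×micro: 2; S1 reads c0=2 → after 1×micro: 4; S2 reads c1=2 → after 1×micro: 1 ⇒ (c0=2, c1=4, c2=1)
[Jacobi] macro 2: S0 reads c1=4 → after 2×micro: 2; S1 reads c0=2 → after 1×micro: 4; S2 reads c1=4 → after 1×micro: 19/2 ⇒ (c0=2, c1=4, c2=19/2)
[Jacobi] macro 3: S0 reads c1=4 → after 2×micro: 2; S1 reads c0=2 → after 1×micro: 4; S2 reads c1=4 → after 1×micro: 89/4 ⇒ (c0=2, c1=4, c2=89/4)
[Jacobi] macro 4: S0 reads c1=4 → after 2×micro: 2; S1 reads c0=2 → after 1×micro: 4; S2 reads c1=4 → after 1×micro: 331/8 ⇒ (c0=2, c1=4, c2=331/8)
[Jacobi] macro 5: S0 reads c1=4 → after 2×micro: 2; S1 reads c0=2 → after 1×micro: 4; S2 reads c1=4 → after 1×micro: 1121/16 ⇒ (c0=2, c1=4, c2=1121/16)
[Jacobi] macro 6: S0 reads c1=4 → after 2×micro: 2; S1 reads c0=2 → after 1×micro: 4; S2 reads c1=4 → after 1×micro: 3619/32 ⇒ (c0=2, c1=4, c2=3619/32)
[Gauss-Seidel] macro 1: S0 reads c1=2 → after 2×micro: 2; S1 reads c0=2 → after 1×micro: 4; S2 reads c1=4 → after 1×micro: 5 ⇒ (c0=2, c1=4, c2=5)
[Gauss-Seidel] macro 2: S0 reads c1=4 → after 2×micro: 2; S1 reads c0=2 → after 1×micro: 4; S2 reads c1=4 → after 1×micro: 31/2 ⇒ (c0=2, c1=4, c2=31/2)
[Gauss-Seidel] macro 3: S0 reads c1=4 → after 2×micro: 2; S1 reads c0=2 → after 1×micro: 4; S2 reads c1=4 → after 1×micro: 125/4 ⇒ (c0=2, c1=4, c2=125/4)
[Gauss-Seidel] macro 4: S0 reads c1=4 → after 2×micro: 2; S1 reads c0=2 → after 1×micro: 4; S2 reads c1=4 → after 1×micro: 439/8 ⇒ (c0=2, c1=4, c2=439/8)
[Gauss-Seidel] macro 5: S0 reads c1=4 → after 2×micro: 2; S1 reads c0=2 → after 1×micro: 4; S2 reads c1=4 → after 1×micro: 1445/16 ⇒ (c0=2, c1=4, c2=1445/16)
[Gauss-Seidel] macro 6: S0 reads c1=4 → after 2×micro: 2; S1 reads c0=2 → after 1×micro: 4; S2 reads c1=4 → after 1×micro: 4591/32 ⇒ (c0=2, c1=4, c2=4591/32)

first divergence at macro-step: 1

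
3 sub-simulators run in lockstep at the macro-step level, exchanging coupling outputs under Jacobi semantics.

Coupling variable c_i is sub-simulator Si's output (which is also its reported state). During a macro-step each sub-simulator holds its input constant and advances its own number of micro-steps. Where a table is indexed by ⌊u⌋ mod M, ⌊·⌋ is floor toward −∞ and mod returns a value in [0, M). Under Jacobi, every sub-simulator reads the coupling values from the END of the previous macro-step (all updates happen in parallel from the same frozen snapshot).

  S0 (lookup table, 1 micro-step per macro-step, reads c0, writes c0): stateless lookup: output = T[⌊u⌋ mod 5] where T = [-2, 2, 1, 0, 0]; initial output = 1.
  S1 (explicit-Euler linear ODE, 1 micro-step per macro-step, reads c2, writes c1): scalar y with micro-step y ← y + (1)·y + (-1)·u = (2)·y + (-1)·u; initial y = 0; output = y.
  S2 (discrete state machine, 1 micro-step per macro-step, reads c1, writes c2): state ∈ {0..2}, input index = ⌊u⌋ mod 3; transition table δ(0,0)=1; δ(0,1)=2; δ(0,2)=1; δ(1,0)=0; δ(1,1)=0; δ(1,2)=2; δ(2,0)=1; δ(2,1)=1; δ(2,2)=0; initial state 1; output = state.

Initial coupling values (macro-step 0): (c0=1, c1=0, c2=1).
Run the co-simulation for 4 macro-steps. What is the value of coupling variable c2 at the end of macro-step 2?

macro 1: S0 reads c0=1 → after 1×micro: 2; S1 reads c2=1 → after 1×micro: -1; S2 reads c1=0 → after 1×micro: 0 ⇒ (c0=2, c1=-1, c2=0)
macro 2: S0 reads c0=2 → after 1×micro: 1; S1 reads c2=0 → after 1×micro: -2; S2 reads c1=-1 → after 1×micro: 1 ⇒ (c0=1, c1=-2, c2=1)
macro 3: S0 reads c0=1 → after 1×micro: 2; S1 reads c2=1 → after 1×micro: -5; S2 reads c1=-2 → after 1×micro: 0 ⇒ (c0=2, c1=-5, c2=0)
macro 4: S0 reads c0=2 → after 1×micro: 1; S1 reads c2=0 → after 1×micro: -10; S2 reads c1=-5 → after 1×micro: 2 ⇒ (c0=1, c1=-10, c2=2)

c2 at macro-step 2 = 1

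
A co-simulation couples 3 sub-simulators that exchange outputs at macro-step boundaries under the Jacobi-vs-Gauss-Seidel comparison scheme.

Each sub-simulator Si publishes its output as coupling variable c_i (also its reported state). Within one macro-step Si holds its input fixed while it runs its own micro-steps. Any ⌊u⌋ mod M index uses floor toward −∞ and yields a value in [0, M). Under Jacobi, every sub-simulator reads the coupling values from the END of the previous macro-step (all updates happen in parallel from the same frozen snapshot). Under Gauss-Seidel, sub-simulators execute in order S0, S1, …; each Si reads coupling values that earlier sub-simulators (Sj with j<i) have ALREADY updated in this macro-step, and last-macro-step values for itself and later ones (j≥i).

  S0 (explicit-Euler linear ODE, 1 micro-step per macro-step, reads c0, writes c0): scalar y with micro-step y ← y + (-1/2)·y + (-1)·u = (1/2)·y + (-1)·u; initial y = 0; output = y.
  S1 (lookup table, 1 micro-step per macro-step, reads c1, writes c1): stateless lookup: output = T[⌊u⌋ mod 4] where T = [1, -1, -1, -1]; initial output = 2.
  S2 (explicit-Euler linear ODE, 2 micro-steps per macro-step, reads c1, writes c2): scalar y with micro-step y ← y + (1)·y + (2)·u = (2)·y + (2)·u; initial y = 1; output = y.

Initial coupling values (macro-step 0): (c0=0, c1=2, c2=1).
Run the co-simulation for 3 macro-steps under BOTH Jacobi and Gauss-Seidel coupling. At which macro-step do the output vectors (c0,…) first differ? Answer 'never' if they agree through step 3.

[Jacobi] macro 1: S0 reads c0=0 → after 1×micro: 0; S1 reads c1=2 → after 1×micro: -1; S2 reads c1=2 → after 2×micro: 16 ⇒ (c0=0, c1=-1, c2=16)
[Jacobi] macro 2: S0 reads c0=0 → after 1×micro: 0; S1 reads c1=-1 → after 1×micro: -1; S2 reads c1=-1 → after 2×micro: 58 ⇒ (c0=0, c1=-1, c2=58)
[Jacobi] macro 3: S0 reads c0=0 → after 1×micro: 0; S1 reads c1=-1 → after 1×micro: -1; S2 reads c1=-1 → after 2×micro: 226 ⇒ (c0=0, c1=-1, c2=226)
[Gauss-Seidel] macro 1: S0 reads c0=0 → after 1×micro: 0; S1 reads c1=2 → after 1×micro: -1; S2 reads c1=-1 → after 2×micro: -2 ⇒ (c0=0, c1=-1, c2=-2)
[Gauss-Seidel] macro 2: S0 reads c0=0 → after 1×micro: 0; S1 reads c1=-1 → after 1×micro: -1; S2 reads c1=-1 → after 2×micro: -14 ⇒ (c0=0, c1=-1, c2=-14)
[Gauss-Seidel] macro 3: S0 reads c0=0 → after 1×micro: 0; S1 reads c1=-1 → after 1×micro: -1; S2 reads c1=-1 → after 2×micro: -62 ⇒ (c0=0, c1=-1, c2=-62)

first divergence at macro-step: 1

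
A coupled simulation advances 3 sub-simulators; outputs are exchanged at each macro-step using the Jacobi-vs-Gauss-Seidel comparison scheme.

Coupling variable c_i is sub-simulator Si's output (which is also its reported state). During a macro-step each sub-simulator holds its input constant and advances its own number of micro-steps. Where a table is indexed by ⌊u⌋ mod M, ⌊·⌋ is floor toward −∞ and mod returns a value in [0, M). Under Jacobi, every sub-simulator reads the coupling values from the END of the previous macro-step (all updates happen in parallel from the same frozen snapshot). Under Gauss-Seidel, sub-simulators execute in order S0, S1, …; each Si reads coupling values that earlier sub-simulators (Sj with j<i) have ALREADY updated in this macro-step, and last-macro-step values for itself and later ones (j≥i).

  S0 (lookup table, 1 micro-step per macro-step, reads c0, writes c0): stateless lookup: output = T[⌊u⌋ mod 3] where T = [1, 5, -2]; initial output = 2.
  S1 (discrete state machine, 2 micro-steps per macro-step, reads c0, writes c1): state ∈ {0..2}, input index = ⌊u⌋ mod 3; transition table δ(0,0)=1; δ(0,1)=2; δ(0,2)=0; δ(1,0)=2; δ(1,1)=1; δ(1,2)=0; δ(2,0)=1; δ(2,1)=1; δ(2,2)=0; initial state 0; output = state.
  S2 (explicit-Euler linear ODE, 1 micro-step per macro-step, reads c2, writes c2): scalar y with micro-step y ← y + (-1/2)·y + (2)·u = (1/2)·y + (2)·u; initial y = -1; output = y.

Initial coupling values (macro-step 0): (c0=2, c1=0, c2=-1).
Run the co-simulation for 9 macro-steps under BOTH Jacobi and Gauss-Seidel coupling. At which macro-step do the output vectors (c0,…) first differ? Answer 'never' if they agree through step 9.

first divergence at macro-step: 1

[Jacobi] macro 1: S0 reads c0=2 → after 1×micro: -2; S1 reads c0=2 → after 2×micro: 0; S2 reads c2=-1 → after 1×micro: -5/2 ⇒ (c0=-2, c1=0, c2=-5/2)
[Jacobi] macro 2: S0 reads c0=-2 → after 1×micro: 5; S1 reads c0=-2 → after 2×micro: 1; S2 reads c2=-5/2 → after 1×micro: -25/4 ⇒ (c0=5, c1=1, c2=-25/4)
[Jacobi] macro 3: S0 reads c0=5 → after 1×micro: -2; S1 reads c0=5 → after 2×micro: 0; S2 reads c2=-25/4 → after 1×micro: -125/8 ⇒ (c0=-2, c1=0, c2=-125/8)
[Jacobi] macro 4: S0 reads c0=-2 → after 1×micro: 5; S1 reads c0=-2 → after 2×micro: 1; S2 reads c2=-125/8 → after 1×micro: -625/16 ⇒ (c0=5, c1=1, c2=-625/16)
[Jacobi] macro 5: S0 reads c0=5 → after 1×micro: -2; S1 reads c0=5 → after 2×micro: 0; S2 reads c2=-625/16 → after 1×micro: -3125/32 ⇒ (c0=-2, c1=0, c2=-3125/32)
[Jacobi] macro 6: S0 reads c0=-2 → after 1×micro: 5; S1 reads c0=-2 → after 2×micro: 1; S2 reads c2=-3125/32 → after 1×micro: -15625/64 ⇒ (c0=5, c1=1, c2=-15625/64)
[Jacobi] macro 7: S0 reads c0=5 → after 1×micro: -2; S1 reads c0=5 → after 2×micro: 0; S2 reads c2=-15625/64 → after 1×micro: -78125/128 ⇒ (c0=-2, c1=0, c2=-78125/128)
[Jacobi] macro 8: S0 reads c0=-2 → after 1×micro: 5; S1 reads c0=-2 → after 2×micro: 1; S2 reads c2=-78125/128 → after 1×micro: -390625/256 ⇒ (c0=5, c1=1, c2=-390625/256)
[Jacobi] macro 9: S0 reads c0=5 → after 1×micro: -2; S1 reads c0=5 → after 2×micro: 0; S2 reads c2=-390625/256 → after 1×micro: -1953125/512 ⇒ (c0=-2, c1=0, c2=-1953125/512)
[Gauss-Seidel] macro 1: S0 reads c0=2 → after 1×micro: -2; S1 reads c0=-2 → after 2×micro: 1; S2 reads c2=-1 → after 1×micro: -5/2 ⇒ (c0=-2, c1=1, c2=-5/2)
[Gauss-Seidel] macro 2: S0 reads c0=-2 → after 1×micro: 5; S1 reads c0=5 → after 2×micro: 0; S2 reads c2=-5/2 → after 1×micro: -25/4 ⇒ (c0=5, c1=0, c2=-25/4)
[Gauss-Seidel] macro 3: S0 reads c0=5 → after 1×micro: -2; S1 reads c0=-2 → after 2×micro: 1; S2 reads c2=-25/4 → after 1×micro: -125/8 ⇒ (c0=-2, c1=1, c2=-125/8)
[Gauss-Seidel] macro 4: S0 reads c0=-2 → after 1×micro: 5; S1 reads c0=5 → after 2×micro: 0; S2 reads c2=-125/8 → after 1×micro: -625/16 ⇒ (c0=5, c1=0, c2=-625/16)
[Gauss-Seidel] macro 5: S0 reads c0=5 → after 1×micro: -2; S1 reads c0=-2 → after 2×micro: 1; S2 reads c2=-625/16 → after 1×micro: -3125/32 ⇒ (c0=-2, c1=1, c2=-3125/32)
[Gauss-Seidel] macro 6: S0 reads c0=-2 → after 1×micro: 5; S1 reads c0=5 → after 2×micro: 0; S2 reads c2=-3125/32 → after 1×micro: -15625/64 ⇒ (c0=5, c1=0, c2=-15625/64)
[Gauss-Seidel] macro 7: S0 reads c0=5 → after 1×micro: -2; S1 reads c0=-2 → after 2×micro: 1; S2 reads c2=-15625/64 → after 1×micro: -78125/128 ⇒ (c0=-2, c1=1, c2=-78125/128)
[Gauss-Seidel] macro 8: S0 reads c0=-2 → after 1×micro: 5; S1 reads c0=5 → after 2×micro: 0; S2 reads c2=-78125/128 → after 1×micro: -390625/256 ⇒ (c0=5, c1=0, c2=-390625/256)
[Gauss-Seidel] macro 9: S0 reads c0=5 → after 1×micro: -2; S1 reads c0=-2 → after 2×micro: 1; S2 reads c2=-390625/256 → after 1×micro: -1953125/512 ⇒ (c0=-2, c1=1, c2=-1953125/512)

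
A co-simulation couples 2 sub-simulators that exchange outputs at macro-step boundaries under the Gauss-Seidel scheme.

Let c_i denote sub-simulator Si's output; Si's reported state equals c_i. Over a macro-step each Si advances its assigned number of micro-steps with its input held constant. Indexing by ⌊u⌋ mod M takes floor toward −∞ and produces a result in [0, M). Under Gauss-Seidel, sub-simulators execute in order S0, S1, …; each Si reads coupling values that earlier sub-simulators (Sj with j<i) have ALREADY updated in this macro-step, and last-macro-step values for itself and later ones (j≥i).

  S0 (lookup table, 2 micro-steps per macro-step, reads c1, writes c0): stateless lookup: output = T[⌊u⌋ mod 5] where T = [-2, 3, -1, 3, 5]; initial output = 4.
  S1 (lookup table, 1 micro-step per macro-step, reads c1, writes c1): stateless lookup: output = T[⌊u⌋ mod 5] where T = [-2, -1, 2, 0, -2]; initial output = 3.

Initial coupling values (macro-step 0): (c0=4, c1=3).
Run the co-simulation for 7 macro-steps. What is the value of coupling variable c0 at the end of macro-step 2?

c0 at macro-step 2 = -2

macro 1: S0 reads c1=3 → after 2×micro: 3; S1 reads c1=3 → after 1×micro: 0 ⇒ (c0=3, c1=0)
macro 2: S0 reads c1=0 → after 2×micro: -2; S1 reads c1=0 → after 1×micro: -2 ⇒ (c0=-2, c1=-2)
macro 3: S0 reads c1=-2 → after 2×micro: 3; S1 reads c1=-2 → after 1×micro: 0 ⇒ (c0=3, c1=0)
macro 4: S0 reads c1=0 → after 2×micro: -2; S1 reads c1=0 → after 1×micro: -2 ⇒ (c0=-2, c1=-2)
macro 5: S0 reads c1=-2 → after 2×micro: 3; S1 reads c1=-2 → after 1×micro: 0 ⇒ (c0=3, c1=0)
macro 6: S0 reads c1=0 → after 2×micro: -2; S1 reads c1=0 → after 1×micro: -2 ⇒ (c0=-2, c1=-2)
macro 7: S0 reads c1=-2 → after 2×micro: 3; S1 reads c1=-2 → after 1×micro: 0 ⇒ (c0=3, c1=0)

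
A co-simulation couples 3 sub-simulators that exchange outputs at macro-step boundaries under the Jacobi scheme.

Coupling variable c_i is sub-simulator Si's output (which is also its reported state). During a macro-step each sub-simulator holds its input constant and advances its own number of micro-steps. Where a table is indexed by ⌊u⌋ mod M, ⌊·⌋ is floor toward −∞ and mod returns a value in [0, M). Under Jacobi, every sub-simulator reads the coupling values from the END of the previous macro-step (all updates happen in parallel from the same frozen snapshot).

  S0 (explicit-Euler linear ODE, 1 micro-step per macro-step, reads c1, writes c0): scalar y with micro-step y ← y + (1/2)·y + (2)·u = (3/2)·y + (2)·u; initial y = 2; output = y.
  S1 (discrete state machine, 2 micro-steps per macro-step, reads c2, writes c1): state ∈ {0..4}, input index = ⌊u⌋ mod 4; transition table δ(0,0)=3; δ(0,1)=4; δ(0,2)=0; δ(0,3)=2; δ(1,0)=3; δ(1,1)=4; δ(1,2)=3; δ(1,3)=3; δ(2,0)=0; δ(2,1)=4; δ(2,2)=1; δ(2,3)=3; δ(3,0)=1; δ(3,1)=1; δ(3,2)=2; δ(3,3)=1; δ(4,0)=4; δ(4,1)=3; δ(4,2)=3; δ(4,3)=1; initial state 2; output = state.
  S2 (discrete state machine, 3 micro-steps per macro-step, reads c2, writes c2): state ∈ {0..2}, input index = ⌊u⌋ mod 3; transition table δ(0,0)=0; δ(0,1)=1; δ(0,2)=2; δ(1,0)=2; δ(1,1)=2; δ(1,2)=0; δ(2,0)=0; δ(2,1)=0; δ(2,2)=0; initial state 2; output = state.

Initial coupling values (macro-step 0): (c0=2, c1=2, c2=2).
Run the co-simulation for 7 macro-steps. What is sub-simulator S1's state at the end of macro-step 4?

macro 1: S0 reads c1=2 → after 1×micro: 7; S1 reads c2=2 → after 2×micro: 3; S2 reads c2=2 → after 3×micro: 0 ⇒ (c0=7, c1=3, c2=0)
macro 2: S0 reads c1=3 → after 1×micro: 33/2; S1 reads c2=0 → after 2×micro: 3; S2 reads c2=0 → after 3×micro: 0 ⇒ (c0=33/2, c1=3, c2=0)
macro 3: S0 reads c1=3 → after 1×micro: 123/4; S1 reads c2=0 → after 2×micro: 3; S2 reads c2=0 → after 3×micro: 0 ⇒ (c0=123/4, c1=3, c2=0)
macro 4: S0 reads c1=3 → after 1×micro: 417/8; S1 reads c2=0 → after 2×micro: 3; S2 reads c2=0 → after 3×micro: 0 ⇒ (c0=417/8, c1=3, c2=0)
macro 5: S0 reads c1=3 → after 1×micro: 1347/16; S1 reads c2=0 → after 2×micro: 3; S2 reads c2=0 → after 3×micro: 0 ⇒ (c0=1347/16, c1=3, c2=0)
macro 6: S0 reads c1=3 → after 1×micro: 4233/32; S1 reads c2=0 → after 2×micro: 3; S2 reads c2=0 → after 3×micro: 0 ⇒ (c0=4233/32, c1=3, c2=0)
macro 7: S0 reads c1=3 → after 1×micro: 13083/64; S1 reads c2=0 → after 2×micro: 3; S2 reads c2=0 → after 3×micro: 0 ⇒ (c0=13083/64, c1=3, c2=0)

S1 state at macro-step 4 = 3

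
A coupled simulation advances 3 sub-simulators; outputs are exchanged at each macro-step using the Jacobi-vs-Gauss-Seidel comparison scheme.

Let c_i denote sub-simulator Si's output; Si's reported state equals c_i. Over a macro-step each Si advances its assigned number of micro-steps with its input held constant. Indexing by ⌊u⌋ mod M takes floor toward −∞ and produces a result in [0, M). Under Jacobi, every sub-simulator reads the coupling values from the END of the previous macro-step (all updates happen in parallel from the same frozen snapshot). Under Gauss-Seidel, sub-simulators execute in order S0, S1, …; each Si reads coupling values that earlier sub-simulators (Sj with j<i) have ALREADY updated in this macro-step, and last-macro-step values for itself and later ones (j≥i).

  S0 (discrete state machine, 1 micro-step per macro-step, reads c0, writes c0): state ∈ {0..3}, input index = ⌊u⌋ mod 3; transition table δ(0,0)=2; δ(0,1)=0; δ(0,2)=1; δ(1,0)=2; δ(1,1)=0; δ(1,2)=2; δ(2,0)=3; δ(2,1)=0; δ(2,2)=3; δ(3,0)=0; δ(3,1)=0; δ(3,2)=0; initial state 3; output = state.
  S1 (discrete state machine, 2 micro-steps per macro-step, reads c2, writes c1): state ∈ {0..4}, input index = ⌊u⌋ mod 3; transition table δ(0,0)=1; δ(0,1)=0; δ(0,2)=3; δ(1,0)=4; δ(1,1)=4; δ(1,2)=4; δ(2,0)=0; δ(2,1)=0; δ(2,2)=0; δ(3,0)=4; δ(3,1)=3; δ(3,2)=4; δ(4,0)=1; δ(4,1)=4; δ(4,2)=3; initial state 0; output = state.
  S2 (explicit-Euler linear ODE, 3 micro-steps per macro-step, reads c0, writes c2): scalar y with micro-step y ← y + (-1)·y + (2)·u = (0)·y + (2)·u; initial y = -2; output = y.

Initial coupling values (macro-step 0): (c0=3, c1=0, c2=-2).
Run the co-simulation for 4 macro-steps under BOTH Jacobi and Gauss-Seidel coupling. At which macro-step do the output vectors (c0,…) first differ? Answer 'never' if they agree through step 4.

first divergence at macro-step: 1

[Jacobi] macro 1: S0 reads c0=3 → after 1×micro: 0; S1 reads c2=-2 → after 2×micro: 0; S2 reads c0=3 → after 3×micro: 6 ⇒ (c0=0, c1=0, c2=6)
[Jacobi] macro 2: S0 reads c0=0 → after 1×micro: 2; S1 reads c2=6 → after 2×micro: 4; S2 reads c0=0 → after 3×micro: 0 ⇒ (c0=2, c1=4, c2=0)
[Jacobi] macro 3: S0 reads c0=2 → after 1×micro: 3; S1 reads c2=0 → after 2×micro: 4; S2 reads c0=2 → after 3×micro: 4 ⇒ (c0=3, c1=4, c2=4)
[Jacobi] macro 4: S0 reads c0=3 → after 1×micro: 0; S1 reads c2=4 → after 2×micro: 4; S2 reads c0=3 → after 3×micro: 6 ⇒ (c0=0, c1=4, c2=6)
[Gauss-Seidel] macro 1: S0 reads c0=3 → after 1×micro: 0; S1 reads c2=-2 → after 2×micro: 0; S2 reads c0=0 → after 3×micro: 0 ⇒ (c0=0, c1=0, c2=0)
[Gauss-Seidel] macro 2: S0 reads c0=0 → after 1×micro: 2; S1 reads c2=0 → after 2×micro: 4; S2 reads c0=2 → after 3×micro: 4 ⇒ (c0=2, c1=4, c2=4)
[Gauss-Seidel] macro 3: S0 reads c0=2 → after 1×micro: 3; S1 reads c2=4 → after 2×micro: 4; S2 reads c0=3 → after 3×micro: 6 ⇒ (c0=3, c1=4, c2=6)
[Gauss-Seidel] macro 4: S0 reads c0=3 → after 1×micro: 0; S1 reads c2=6 → after 2×micro: 4; S2 reads c0=0 → after 3×micro: 0 ⇒ (c0=0, c1=4, c2=0)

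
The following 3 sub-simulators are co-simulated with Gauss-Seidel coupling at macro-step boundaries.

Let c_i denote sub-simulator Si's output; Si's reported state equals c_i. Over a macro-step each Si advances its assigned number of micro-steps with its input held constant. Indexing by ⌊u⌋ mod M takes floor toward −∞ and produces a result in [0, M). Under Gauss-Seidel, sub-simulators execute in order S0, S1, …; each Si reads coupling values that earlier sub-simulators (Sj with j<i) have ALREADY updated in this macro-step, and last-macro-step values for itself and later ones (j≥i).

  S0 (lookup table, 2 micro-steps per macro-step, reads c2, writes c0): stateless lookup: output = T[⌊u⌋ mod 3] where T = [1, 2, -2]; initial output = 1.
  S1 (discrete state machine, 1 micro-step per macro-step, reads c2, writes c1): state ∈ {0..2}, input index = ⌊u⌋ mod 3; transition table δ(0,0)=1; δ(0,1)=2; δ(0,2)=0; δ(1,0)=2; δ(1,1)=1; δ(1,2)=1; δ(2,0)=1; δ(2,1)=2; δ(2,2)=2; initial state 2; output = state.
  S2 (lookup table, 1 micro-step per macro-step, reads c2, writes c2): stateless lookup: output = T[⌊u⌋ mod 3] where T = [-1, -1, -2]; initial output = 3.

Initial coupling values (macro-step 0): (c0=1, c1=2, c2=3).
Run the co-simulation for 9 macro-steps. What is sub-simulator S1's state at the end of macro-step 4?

macro 1: S0 reads c2=3 → after 2×micro: 1; S1 reads c2=3 → after 1×micro: 1; S2 reads c2=3 → after 1×micro: -1 ⇒ (c0=1, c1=1, c2=-1)
macro 2: S0 reads c2=-1 → after 2×micro: -2; S1 reads c2=-1 → after 1×micro: 1; S2 reads c2=-1 → after 1×micro: -2 ⇒ (c0=-2, c1=1, c2=-2)
macro 3: S0 reads c2=-2 → after 2×micro: 2; S1 reads c2=-2 → after 1×micro: 1; S2 reads c2=-2 → after 1×micro: -1 ⇒ (c0=2, c1=1, c2=-1)
macro 4: S0 reads c2=-1 → after 2×micro: -2; S1 reads c2=-1 → after 1×micro: 1; S2 reads c2=-1 → after 1×micro: -2 ⇒ (c0=-2, c1=1, c2=-2)
macro 5: S0 reads c2=-2 → after 2×micro: 2; S1 reads c2=-2 → after 1×micro: 1; S2 reads c2=-2 → after 1×micro: -1 ⇒ (c0=2, c1=1, c2=-1)
macro 6: S0 reads c2=-1 → after 2×micro: -2; S1 reads c2=-1 → after 1×micro: 1; S2 reads c2=-1 → after 1×micro: -2 ⇒ (c0=-2, c1=1, c2=-2)
macro 7: S0 reads c2=-2 → after 2×micro: 2; S1 reads c2=-2 → after 1×micro: 1; S2 reads c2=-2 → after 1×micro: -1 ⇒ (c0=2, c1=1, c2=-1)
macro 8: S0 reads c2=-1 → after 2×micro: -2; S1 reads c2=-1 → after 1×micro: 1; S2 reads c2=-1 → after 1×micro: -2 ⇒ (c0=-2, c1=1, c2=-2)
macro 9: S0 reads c2=-2 → after 2×micro: 2; S1 reads c2=-2 → after 1×micro: 1; S2 reads c2=-2 → after 1×micro: -1 ⇒ (c0=2, c1=1, c2=-1)

S1 state at macro-step 4 = 1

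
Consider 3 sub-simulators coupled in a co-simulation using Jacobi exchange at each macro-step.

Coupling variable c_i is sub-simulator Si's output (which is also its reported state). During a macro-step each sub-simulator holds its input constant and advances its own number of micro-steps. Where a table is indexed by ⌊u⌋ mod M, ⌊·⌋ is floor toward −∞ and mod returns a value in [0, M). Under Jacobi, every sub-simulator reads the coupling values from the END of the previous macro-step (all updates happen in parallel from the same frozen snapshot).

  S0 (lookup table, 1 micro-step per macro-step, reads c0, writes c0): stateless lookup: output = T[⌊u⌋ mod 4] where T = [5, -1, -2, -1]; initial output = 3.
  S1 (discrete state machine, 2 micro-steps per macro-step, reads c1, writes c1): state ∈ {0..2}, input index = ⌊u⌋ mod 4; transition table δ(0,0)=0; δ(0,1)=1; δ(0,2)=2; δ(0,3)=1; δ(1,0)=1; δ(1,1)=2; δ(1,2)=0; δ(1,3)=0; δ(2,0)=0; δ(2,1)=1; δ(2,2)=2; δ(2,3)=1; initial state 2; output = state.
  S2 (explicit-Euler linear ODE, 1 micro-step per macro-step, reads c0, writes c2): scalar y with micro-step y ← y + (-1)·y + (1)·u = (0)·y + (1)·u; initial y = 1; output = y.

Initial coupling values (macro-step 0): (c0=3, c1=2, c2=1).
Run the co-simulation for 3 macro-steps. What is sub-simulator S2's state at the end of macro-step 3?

macro 1: S0 reads c0=3 → after 1×micro: -1; S1 reads c1=2 → after 2×micro: 2; S2 reads c0=3 → after 1×micro: 3 ⇒ (c0=-1, c1=2, c2=3)
macro 2: S0 reads c0=-1 → after 1×micro: -1; S1 reads c1=2 → after 2×micro: 2; S2 reads c0=-1 → after 1×micro: -1 ⇒ (c0=-1, c1=2, c2=-1)
macro 3: S0 reads c0=-1 → after 1×micro: -1; S1 reads c1=2 → after 2×micro: 2; S2 reads c0=-1 → after 1×micro: -1 ⇒ (c0=-1, c1=2, c2=-1)

S2 state at macro-step 3 = -1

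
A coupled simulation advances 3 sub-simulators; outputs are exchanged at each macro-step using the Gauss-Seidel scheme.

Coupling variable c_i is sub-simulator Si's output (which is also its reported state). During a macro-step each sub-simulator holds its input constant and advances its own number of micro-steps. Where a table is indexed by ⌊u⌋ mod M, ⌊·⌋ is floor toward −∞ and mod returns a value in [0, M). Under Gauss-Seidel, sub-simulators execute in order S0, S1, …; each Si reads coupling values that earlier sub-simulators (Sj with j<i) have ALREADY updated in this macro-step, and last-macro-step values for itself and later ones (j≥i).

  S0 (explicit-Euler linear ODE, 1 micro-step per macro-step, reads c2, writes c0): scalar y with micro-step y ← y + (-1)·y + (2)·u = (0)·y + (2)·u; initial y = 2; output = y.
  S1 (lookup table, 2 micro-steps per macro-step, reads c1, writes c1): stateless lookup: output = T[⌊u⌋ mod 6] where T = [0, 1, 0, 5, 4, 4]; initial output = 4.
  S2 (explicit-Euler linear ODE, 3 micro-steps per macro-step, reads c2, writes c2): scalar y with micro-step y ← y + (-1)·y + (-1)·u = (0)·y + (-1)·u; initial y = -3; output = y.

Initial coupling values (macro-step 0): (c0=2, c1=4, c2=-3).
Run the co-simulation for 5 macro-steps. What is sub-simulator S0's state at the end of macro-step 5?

macro 1: S0 reads c2=-3 → after 1×micro: -6; S1 reads c1=4 → after 2×micro: 4; S2 reads c2=-3 → after 3×micro: 3 ⇒ (c0=-6, c1=4, c2=3)
macro 2: S0 reads c2=3 → after 1×micro: 6; S1 reads c1=4 → after 2×micro: 4; S2 reads c2=3 → after 3×micro: -3 ⇒ (c0=6, c1=4, c2=-3)
macro 3: S0 reads c2=-3 → after 1×micro: -6; S1 reads c1=4 → after 2×micro: 4; S2 reads c2=-3 → after 3×micro: 3 ⇒ (c0=-6, c1=4, c2=3)
macro 4: S0 reads c2=3 → after 1×micro: 6; S1 reads c1=4 → after 2×micro: 4; S2 reads c2=3 → after 3×micro: -3 ⇒ (c0=6, c1=4, c2=-3)
macro 5: S0 reads c2=-3 → after 1×micro: -6; S1 reads c1=4 → after 2×micro: 4; S2 reads c2=-3 → after 3×micro: 3 ⇒ (c0=-6, c1=4, c2=3)

S0 state at macro-step 5 = -6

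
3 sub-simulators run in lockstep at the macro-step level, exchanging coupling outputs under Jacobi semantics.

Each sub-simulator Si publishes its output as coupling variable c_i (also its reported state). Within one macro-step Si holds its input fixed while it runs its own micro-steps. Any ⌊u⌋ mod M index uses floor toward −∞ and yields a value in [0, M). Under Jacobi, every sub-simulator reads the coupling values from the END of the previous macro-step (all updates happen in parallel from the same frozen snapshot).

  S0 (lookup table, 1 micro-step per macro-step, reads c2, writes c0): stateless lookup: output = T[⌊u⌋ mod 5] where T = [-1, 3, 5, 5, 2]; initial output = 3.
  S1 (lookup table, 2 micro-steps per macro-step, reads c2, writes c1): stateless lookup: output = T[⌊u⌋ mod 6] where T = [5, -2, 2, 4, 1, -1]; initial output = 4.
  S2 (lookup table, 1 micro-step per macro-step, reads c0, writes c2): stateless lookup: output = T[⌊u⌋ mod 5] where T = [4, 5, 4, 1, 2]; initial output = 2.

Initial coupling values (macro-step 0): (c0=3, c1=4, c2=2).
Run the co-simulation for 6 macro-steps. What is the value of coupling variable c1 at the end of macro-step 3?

c1 at macro-step 3 = 1

macro 1: S0 reads c2=2 → after 1×micro: 5; S1 reads c2=2 → after 2×micro: 2; S2 reads c0=3 → after 1×micro: 1 ⇒ (c0=5, c1=2, c2=1)
macro 2: S0 reads c2=1 → after 1×micro: 3; S1 reads c2=1 → after 2×micro: -2; S2 reads c0=5 → after 1×micro: 4 ⇒ (c0=3, c1=-2, c2=4)
macro 3: S0 reads c2=4 → after 1×micro: 2; S1 reads c2=4 → after 2×micro: 1; S2 reads c0=3 → after 1×micro: 1 ⇒ (c0=2, c1=1, c2=1)
macro 4: S0 reads c2=1 → after 1×micro: 3; S1 reads c2=1 → after 2×micro: -2; S2 reads c0=2 → after 1×micro: 4 ⇒ (c0=3, c1=-2, c2=4)
macro 5: S0 reads c2=4 → after 1×micro: 2; S1 reads c2=4 → after 2×micro: 1; S2 reads c0=3 → after 1×micro: 1 ⇒ (c0=2, c1=1, c2=1)
macro 6: S0 reads c2=1 → after 1×micro: 3; S1 reads c2=1 → after 2×micro: -2; S2 reads c0=2 → after 1×micro: 4 ⇒ (c0=3, c1=-2, c2=4)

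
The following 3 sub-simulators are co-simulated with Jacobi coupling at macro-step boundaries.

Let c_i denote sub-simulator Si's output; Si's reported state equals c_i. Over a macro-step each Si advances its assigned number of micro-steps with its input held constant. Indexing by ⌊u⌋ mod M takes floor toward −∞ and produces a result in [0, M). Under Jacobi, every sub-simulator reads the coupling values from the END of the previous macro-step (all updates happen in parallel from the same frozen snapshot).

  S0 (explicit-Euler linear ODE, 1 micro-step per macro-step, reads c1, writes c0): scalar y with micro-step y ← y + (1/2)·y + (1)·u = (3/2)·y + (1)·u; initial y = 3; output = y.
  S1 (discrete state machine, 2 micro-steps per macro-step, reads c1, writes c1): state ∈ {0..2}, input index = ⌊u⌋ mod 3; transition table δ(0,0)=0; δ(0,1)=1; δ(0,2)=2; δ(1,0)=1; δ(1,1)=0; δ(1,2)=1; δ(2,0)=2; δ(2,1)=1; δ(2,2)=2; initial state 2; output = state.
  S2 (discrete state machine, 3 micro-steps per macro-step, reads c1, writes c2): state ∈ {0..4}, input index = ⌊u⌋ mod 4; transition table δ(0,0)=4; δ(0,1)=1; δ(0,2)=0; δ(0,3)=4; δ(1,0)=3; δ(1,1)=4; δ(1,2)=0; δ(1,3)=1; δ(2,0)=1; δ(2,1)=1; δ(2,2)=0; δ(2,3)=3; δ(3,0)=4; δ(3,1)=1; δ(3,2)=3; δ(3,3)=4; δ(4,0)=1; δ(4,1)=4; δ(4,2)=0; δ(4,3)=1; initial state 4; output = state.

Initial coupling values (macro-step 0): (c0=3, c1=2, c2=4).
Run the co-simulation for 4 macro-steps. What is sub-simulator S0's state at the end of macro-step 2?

S0 state at macro-step 2 = 47/4

macro 1: S0 reads c1=2 → after 1×micro: 13/2; S1 reads c1=2 → after 2×micro: 2; S2 reads c1=2 → after 3×micro: 0 ⇒ (c0=13/2, c1=2, c2=0)
macro 2: S0 reads c1=2 → after 1×micro: 47/4; S1 reads c1=2 → after 2×micro: 2; S2 reads c1=2 → after 3×micro: 0 ⇒ (c0=47/4, c1=2, c2=0)
macro 3: S0 reads c1=2 → after 1×micro: 157/8; S1 reads c1=2 → after 2×micro: 2; S2 reads c1=2 → after 3×micro: 0 ⇒ (c0=157/8, c1=2, c2=0)
macro 4: S0 reads c1=2 → after 1×micro: 503/16; S1 reads c1=2 → after 2×micro: 2; S2 reads c1=2 → after 3×micro: 0 ⇒ (c0=503/16, c1=2, c2=0)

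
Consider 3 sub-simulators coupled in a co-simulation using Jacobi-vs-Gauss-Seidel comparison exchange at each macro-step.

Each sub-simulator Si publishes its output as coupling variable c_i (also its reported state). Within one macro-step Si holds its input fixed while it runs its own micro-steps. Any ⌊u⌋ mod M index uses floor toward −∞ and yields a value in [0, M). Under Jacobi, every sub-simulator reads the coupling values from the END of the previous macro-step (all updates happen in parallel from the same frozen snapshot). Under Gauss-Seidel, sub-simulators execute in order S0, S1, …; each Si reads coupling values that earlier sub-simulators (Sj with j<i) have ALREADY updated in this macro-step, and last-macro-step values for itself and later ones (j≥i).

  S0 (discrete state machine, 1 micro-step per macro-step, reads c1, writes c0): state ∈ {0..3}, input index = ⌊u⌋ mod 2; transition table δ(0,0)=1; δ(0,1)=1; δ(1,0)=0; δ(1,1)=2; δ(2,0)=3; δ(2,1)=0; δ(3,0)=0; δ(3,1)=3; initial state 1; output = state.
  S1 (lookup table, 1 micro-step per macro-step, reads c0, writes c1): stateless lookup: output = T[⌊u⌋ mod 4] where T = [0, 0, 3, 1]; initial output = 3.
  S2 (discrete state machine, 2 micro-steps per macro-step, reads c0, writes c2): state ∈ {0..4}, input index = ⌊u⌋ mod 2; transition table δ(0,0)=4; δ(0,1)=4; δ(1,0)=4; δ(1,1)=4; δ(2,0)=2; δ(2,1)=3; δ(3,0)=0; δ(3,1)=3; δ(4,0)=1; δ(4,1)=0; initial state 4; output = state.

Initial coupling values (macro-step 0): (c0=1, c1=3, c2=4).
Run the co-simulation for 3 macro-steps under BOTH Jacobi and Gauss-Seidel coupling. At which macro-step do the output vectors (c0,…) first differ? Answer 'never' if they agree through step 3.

[Jacobi] macro 1: S0 reads c1=3 → after 1×micro: 2; S1 reads c0=1 → after 1×micro: 0; S2 reads c0=1 → after 2×micro: 4 ⇒ (c0=2, c1=0, c2=4)
[Jacobi] macro 2: S0 reads c1=0 → after 1×micro: 3; S1 reads c0=2 → after 1×micro: 3; S2 reads c0=2 → after 2×micro: 4 ⇒ (c0=3, c1=3, c2=4)
[Jacobi] macro 3: S0 reads c1=3 → after 1×micro: 3; S1 reads c0=3 → after 1×micro: 1; S2 reads c0=3 → after 2×micro: 4 ⇒ (c0=3, c1=1, c2=4)
[Gauss-Seidel] macro 1: S0 reads c1=3 → after 1×micro: 2; S1 reads c0=2 → after 1×micro: 3; S2 reads c0=2 → after 2×micro: 4 ⇒ (c0=2, c1=3, c2=4)
[Gauss-Seidel] macro 2: S0 reads c1=3 → after 1×micro: 0; S1 reads c0=0 → after 1×micro: 0; S2 reads c0=0 → after 2×micro: 4 ⇒ (c0=0, c1=0, c2=4)
[Gauss-Seidel] macro 3: S0 reads c1=0 → after 1×micro: 1; S1 reads c0=1 → after 1×micro: 0; S2 reads c0=1 → after 2×micro: 4 ⇒ (c0=1, c1=0, c2=4)

first divergence at macro-step: 1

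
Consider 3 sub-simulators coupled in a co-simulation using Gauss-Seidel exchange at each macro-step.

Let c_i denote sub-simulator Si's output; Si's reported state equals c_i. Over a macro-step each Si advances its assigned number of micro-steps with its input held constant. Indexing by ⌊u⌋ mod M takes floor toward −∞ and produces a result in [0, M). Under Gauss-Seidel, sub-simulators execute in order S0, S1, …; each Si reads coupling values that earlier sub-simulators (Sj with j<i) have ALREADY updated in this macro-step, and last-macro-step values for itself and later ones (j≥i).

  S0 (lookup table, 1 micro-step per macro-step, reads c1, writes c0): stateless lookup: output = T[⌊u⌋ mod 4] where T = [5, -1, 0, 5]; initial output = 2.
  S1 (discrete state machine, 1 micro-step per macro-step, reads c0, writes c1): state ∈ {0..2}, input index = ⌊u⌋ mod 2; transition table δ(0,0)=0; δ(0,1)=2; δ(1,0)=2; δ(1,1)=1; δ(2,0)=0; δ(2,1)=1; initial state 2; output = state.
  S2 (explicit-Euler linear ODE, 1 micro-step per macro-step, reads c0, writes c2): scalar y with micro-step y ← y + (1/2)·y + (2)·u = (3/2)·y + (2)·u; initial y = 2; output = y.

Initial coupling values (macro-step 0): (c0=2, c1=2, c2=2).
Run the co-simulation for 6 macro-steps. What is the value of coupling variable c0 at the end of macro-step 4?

c0 at macro-step 4 = 5

macro 1: S0 reads c1=2 → after 1×micro: 0; S1 reads c0=0 → after 1×micro: 0; S2 reads c0=0 → after 1×micro: 3 ⇒ (c0=0, c1=0, c2=3)
macro 2: S0 reads c1=0 → after 1×micro: 5; S1 reads c0=5 → after 1×micro: 2; S2 reads c0=5 → after 1×micro: 29/2 ⇒ (c0=5, c1=2, c2=29/2)
macro 3: S0 reads c1=2 → after 1×micro: 0; S1 reads c0=0 → after 1×micro: 0; S2 reads c0=0 → after 1×micro: 87/4 ⇒ (c0=0, c1=0, c2=87/4)
macro 4: S0 reads c1=0 → after 1×micro: 5; S1 reads c0=5 → after 1×micro: 2; S2 reads c0=5 → after 1×micro: 341/8 ⇒ (c0=5, c1=2, c2=341/8)
macro 5: S0 reads c1=2 → after 1×micro: 0; S1 reads c0=0 → after 1×micro: 0; S2 reads c0=0 → after 1×micro: 1023/16 ⇒ (c0=0, c1=0, c2=1023/16)
macro 6: S0 reads c1=0 → after 1×micro: 5; S1 reads c0=5 → after 1×micro: 2; S2 reads c0=5 → after 1×micro: 3389/32 ⇒ (c0=5, c1=2, c2=3389/32)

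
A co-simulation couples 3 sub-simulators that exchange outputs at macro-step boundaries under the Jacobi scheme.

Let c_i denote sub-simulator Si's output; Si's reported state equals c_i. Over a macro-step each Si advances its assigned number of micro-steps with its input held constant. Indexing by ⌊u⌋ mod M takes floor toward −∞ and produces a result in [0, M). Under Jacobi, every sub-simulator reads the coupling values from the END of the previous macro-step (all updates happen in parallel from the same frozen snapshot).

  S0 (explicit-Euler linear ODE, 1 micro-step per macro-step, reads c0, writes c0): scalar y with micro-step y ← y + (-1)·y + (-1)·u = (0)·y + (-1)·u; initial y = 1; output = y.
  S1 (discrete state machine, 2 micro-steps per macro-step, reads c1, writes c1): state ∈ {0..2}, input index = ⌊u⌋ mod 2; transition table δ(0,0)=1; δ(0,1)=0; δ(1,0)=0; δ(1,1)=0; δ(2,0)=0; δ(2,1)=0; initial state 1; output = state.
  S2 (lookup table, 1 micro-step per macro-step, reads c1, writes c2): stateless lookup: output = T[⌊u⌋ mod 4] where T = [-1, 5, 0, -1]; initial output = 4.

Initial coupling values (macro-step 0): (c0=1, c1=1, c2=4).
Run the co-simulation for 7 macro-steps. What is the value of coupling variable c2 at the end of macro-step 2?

c2 at macro-step 2 = -1

macro 1: S0 reads c0=1 → after 1×micro: -1; S1 reads c1=1 → after 2×micro: 0; S2 reads c1=1 → after 1×micro: 5 ⇒ (c0=-1, c1=0, c2=5)
macro 2: S0 reads c0=-1 → after 1×micro: 1; S1 reads c1=0 → after 2×micro: 0; S2 reads c1=0 → after 1×micro: -1 ⇒ (c0=1, c1=0, c2=-1)
macro 3: S0 reads c0=1 → after 1×micro: -1; S1 reads c1=0 → after 2×micro: 0; S2 reads c1=0 → after 1×micro: -1 ⇒ (c0=-1, c1=0, c2=-1)
macro 4: S0 reads c0=-1 → after 1×micro: 1; S1 reads c1=0 → after 2×micro: 0; S2 reads c1=0 → after 1×micro: -1 ⇒ (c0=1, c1=0, c2=-1)
macro 5: S0 reads c0=1 → after 1×micro: -1; S1 reads c1=0 → after 2×micro: 0; S2 reads c1=0 → after 1×micro: -1 ⇒ (c0=-1, c1=0, c2=-1)
macro 6: S0 reads c0=-1 → after 1×micro: 1; S1 reads c1=0 → after 2×micro: 0; S2 reads c1=0 → after 1×micro: -1 ⇒ (c0=1, c1=0, c2=-1)
macro 7: S0 reads c0=1 → after 1×micro: -1; S1 reads c1=0 → after 2×micro: 0; S2 reads c1=0 → after 1×micro: -1 ⇒ (c0=-1, c1=0, c2=-1)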